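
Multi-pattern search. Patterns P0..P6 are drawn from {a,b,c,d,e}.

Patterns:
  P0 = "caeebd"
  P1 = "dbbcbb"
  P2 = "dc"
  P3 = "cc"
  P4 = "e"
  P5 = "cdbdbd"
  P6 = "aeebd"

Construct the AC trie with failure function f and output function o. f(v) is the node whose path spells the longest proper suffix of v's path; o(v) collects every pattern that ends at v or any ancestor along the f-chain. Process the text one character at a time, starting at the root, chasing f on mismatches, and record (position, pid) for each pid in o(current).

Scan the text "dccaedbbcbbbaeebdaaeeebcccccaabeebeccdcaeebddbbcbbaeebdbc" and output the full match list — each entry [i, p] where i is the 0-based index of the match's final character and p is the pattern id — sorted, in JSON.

Build:
Trie nodes:
  n0 'ε': a→21 c→1 d→7 e→15
  n1 'c': a→2 c→14 d→16
  n2 'ca': e→3
  n3 'cae': e→4
  n4 'caee': b→5
  n5 'caeeb': d→6
  n6 'caeebd': ·  ←P0
  n7 'd': b→8 c→13
  n8 'db': b→9
  n9 'dbb': c→10
  n10 'dbbc': b→11
  n11 'dbbcb': b→12
  n12 'dbbcbb': ·  ←P1
  n13 'dc': ·  ←P2
  n14 'cc': ·  ←P3
  n15 'e': ·  ←P4
  n16 'cd': b→17
  n17 'cdb': d→18
  n18 'cdbd': b→19
  n19 'cdbdb': d→20
  n20 'cdbdbd': ·  ←P5
  n21 'a': e→22
  n22 'ae': e→23
  n23 'aee': b→24
  n24 'aeeb': d→25
  n25 'aeebd': ·  ←P6

Failure links (BFS by depth):
  n1('c'): parent n0 fail=0; on 'c' 0 → fail=0;  out ∅∪∅=∅
  n7('d'): parent n0 fail=0; on 'd' 0 → fail=0;  out ∅∪∅=∅
  n15('e'): parent n0 fail=0; on 'e' 0 → fail=0;  out {4}∪∅={4}
  n21('a'): parent n0 fail=0; on 'a' 0 → fail=0;  out ∅∪∅=∅
  n2('ca'): parent n1 fail=0; on 'a' 0 → fail=21;  out ∅∪∅=∅
  n8('db'): parent n7 fail=0; on 'b' 0 → fail=0;  out ∅∪∅=∅
  n13('dc'): parent n7 fail=0; on 'c' 0 → fail=1;  out {2}∪∅={2}
  n14('cc'): parent n1 fail=0; on 'c' 0 → fail=1;  out {3}∪∅={3}
  n16('cd'): parent n1 fail=0; on 'd' 0 → fail=7;  out ∅∪∅=∅
  n22('ae'): parent n21 fail=0; on 'e' 0 → fail=15;  out ∅∪{4}={4}
  n3('cae'): parent n2 fail=21; on 'e' 21 → fail=22;  out ∅∪{4}={4}
  n9('dbb'): parent n8 fail=0; on 'b' 0 → fail=0;  out ∅∪∅=∅
  n17('cdb'): parent n16 fail=7; on 'b' 7 → fail=8;  out ∅∪∅=∅
  n23('aee'): parent n22 fail=15; on 'e' 15→0 → fail=15;  out ∅∪{4}={4}
  n4('caee'): parent n3 fail=22; on 'e' 22 → fail=23;  out ∅∪{4}={4}
  n10('dbbc'): parent n9 fail=0; on 'c' 0 → fail=1;  out ∅∪∅=∅
  n18('cdbd'): parent n17 fail=8; on 'd' 8→0 → fail=7;  out ∅∪∅=∅
  n24('aeeb'): parent n23 fail=15; on 'b' 15→0 → fail=0;  out ∅∪∅=∅
  n5('caeeb'): parent n4 fail=23; on 'b' 23 → fail=24;  out ∅∪∅=∅
  n11('dbbcb'): parent n10 fail=1; on 'b' 1→0 → fail=0;  out ∅∪∅=∅
  n19('cdbdb'): parent n18 fail=7; on 'b' 7 → fail=8;  out ∅∪∅=∅
  n25('aeebd'): parent n24 fail=0; on 'd' 0 → fail=7;  out {6}∪∅={6}
  n6('caeebd'): parent n5 fail=24; on 'd' 24 → fail=25;  out {0}∪{6}={0,6}
  n12('dbbcbb'): parent n11 fail=0; on 'b' 0 → fail=0;  out {1}∪∅={1}
  n20('cdbdbd'): parent n19 fail=8; on 'd' 8→0 → fail=7;  out {5}∪∅={5}

Run:
pos 0 'd': at 7
pos 1 'c': at 13  emit P2@[0:1]
pos 2 'c': at 14 ·f  emit P3@[1:2]
pos 3 'a': at 2 ·f
pos 4 'e': at 3  emit P4@[4:4]
pos 5 'd': at 7 ·f
pos 6 'b': at 8
pos 7 'b': at 9
pos 8 'c': at 10
pos 9 'b': at 11
pos 10 'b': at 12  emit P1@[5:10]
pos 11 'b': at 0 ·f
pos 12 'a': at 21
pos 13 'e': at 22  emit P4@[13:13]
pos 14 'e': at 23  emit P4@[14:14]
pos 15 'b': at 24
pos 16 'd': at 25  emit P6@[12:16]
pos 17 'a': at 21 ·f
pos 18 'a': at 21 ·f
pos 19 'e': at 22  emit P4@[19:19]
pos 20 'e': at 23  emit P4@[20:20]
pos 21 'e': at 15 ·f  emit P4@[21:21]
pos 22 'b': at 0 ·f
pos 23 'c': at 1
pos 24 'c': at 14  emit P3@[23:24]
pos 25 'c': at 14 ·f  emit P3@[24:25]
pos 26 'c': at 14 ·f  emit P3@[25:26]
pos 27 'c': at 14 ·f  emit P3@[26:27]
pos 28 'a': at 2 ·f
pos 29 'a': at 21 ·f
pos 30 'b': at 0 ·f
pos 31 'e': at 15  emit P4@[31:31]
pos 32 'e': at 15 ·f  emit P4@[32:32]
pos 33 'b': at 0 ·f
pos 34 'e': at 15  emit P4@[34:34]
pos 35 'c': at 1 ·f
pos 36 'c': at 14  emit P3@[35:36]
pos 37 'd': at 16 ·f
pos 38 'c': at 13 ·f  emit P2@[37:38]
pos 39 'a': at 2 ·f
pos 40 'e': at 3  emit P4@[40:40]
pos 41 'e': at 4  emit P4@[41:41]
pos 42 'b': at 5
pos 43 'd': at 6  emit P0@[38:43],P6@[39:43]
pos 44 'd': at 7 ·f
pos 45 'b': at 8
pos 46 'b': at 9
pos 47 'c': at 10
pos 48 'b': at 11
pos 49 'b': at 12  emit P1@[44:49]
pos 50 'a': at 21 ·f
pos 51 'e': at 22  emit P4@[51:51]
pos 52 'e': at 23  emit P4@[52:52]
pos 53 'b': at 24
pos 54 'd': at 25  emit P6@[50:54]
pos 55 'b': at 8 ·f
pos 56 'c': at 1 ·f

Matches: [[1,2],[2,3],[4,4],[10,1],[13,4],[14,4],[16,6],[19,4],[20,4],[21,4],[24,3],[25,3],[26,3],[27,3],[31,4],[32,4],[34,4],[36,3],[38,2],[40,4],[41,4],[43,0],[43,6],[49,1],[51,4],[52,4],[54,6]]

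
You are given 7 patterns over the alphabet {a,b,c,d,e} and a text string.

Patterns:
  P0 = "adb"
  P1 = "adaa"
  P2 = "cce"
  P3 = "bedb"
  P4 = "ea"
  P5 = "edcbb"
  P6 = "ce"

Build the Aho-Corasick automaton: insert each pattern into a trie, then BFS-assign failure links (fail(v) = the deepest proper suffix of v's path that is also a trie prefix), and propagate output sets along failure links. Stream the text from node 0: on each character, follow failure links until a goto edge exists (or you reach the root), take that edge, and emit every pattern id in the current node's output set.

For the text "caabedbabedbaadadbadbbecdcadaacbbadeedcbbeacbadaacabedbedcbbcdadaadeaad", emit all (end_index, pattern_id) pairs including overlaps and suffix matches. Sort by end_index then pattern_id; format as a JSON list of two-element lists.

Build:
Trie nodes:
  n0 'ε': a→1 b→9 c→6 e→13
  n1 'a': d→2
  n2 'ad': a→4 b→3
  n3 'adb': ·  ←P0
  n4 'ada': a→5
  n5 'adaa': ·  ←P1
  n6 'c': c→7 e→19
  n7 'cc': e→8
  n8 'cce': ·  ←P2
  n9 'b': e→10
  n10 'be': d→11
  n11 'bed': b→12
  n12 'bedb': ·  ←P3
  n13 'e': a→14 d→15
  n14 'ea': ·  ←P4
  n15 'ed': c→16
  n16 'edc': b→17
  n17 'edcb': b→18
  n18 'edcbb': ·  ←P5
  n19 'ce': ·  ←P6

Failure links (BFS by depth):
  fail(1) 'a': from fail(0)=0 chase 'a': 0 ⇒ 0;  out=∅∪out(0)=∅
  fail(6) 'c': from fail(0)=0 chase 'c': 0 ⇒ 0;  out=∅∪out(0)=∅
  fail(9) 'b': from fail(0)=0 chase 'b': 0 ⇒ 0;  out=∅∪out(0)=∅
  fail(13) 'e': from fail(0)=0 chase 'e': 0 ⇒ 0;  out=∅∪out(0)=∅
  fail(2) 'ad': from fail(1)=0 chase 'd': 0 ⇒ 0;  out=∅∪out(0)=∅
  fail(7) 'cc': from fail(6)=0 chase 'c': 0 ⇒ 6;  out=∅∪out(6)=∅
  fail(10) 'be': from fail(9)=0 chase 'e': 0 ⇒ 13;  out=∅∪out(13)=∅
  fail(14) 'ea': from fail(13)=0 chase 'a': 0 ⇒ 1;  out={4}∪out(1)={4}
  fail(15) 'ed': from fail(13)=0 chase 'd': 0 ⇒ 0;  out=∅∪out(0)=∅
  fail(19) 'ce': from fail(6)=0 chase 'e': 0 ⇒ 13;  out={6}∪out(13)={6}
  fail(3) 'adb': from fail(2)=0 chase 'b': 0 ⇒ 9;  out={0}∪out(9)={0}
  fail(4) 'ada': from fail(2)=0 chase 'a': 0 ⇒ 1;  out=∅∪out(1)=∅
  fail(8) 'cce': from fail(7)=6 chase 'e': 6 ⇒ 19;  out={2}∪out(19)={2,6}
  fail(11) 'bed': from fail(10)=13 chase 'd': 13 ⇒ 15;  out=∅∪out(15)=∅
  fail(16) 'edc': from fail(15)=0 chase 'c': 0 ⇒ 6;  out=∅∪out(6)=∅
  fail(5) 'adaa': from fail(4)=1 chase 'a': 1→0 ⇒ 1;  out={1}∪out(1)={1}
  fail(12) 'bedb': from fail(11)=15 chase 'b': 15→0 ⇒ 9;  out={3}∪out(9)={3}
  fail(17) 'edcb': from fail(16)=6 chase 'b': 6→0 ⇒ 9;  out=∅∪out(9)=∅
  fail(18) 'edcbb': from fail(17)=9 chase 'b': 9→0 ⇒ 9;  out={5}∪out(9)={5}

Scan:
[0] read 'c'  n0⇒n6
[1] read 'a'  n6⇒n1 ·f
[2] read 'a'  n1⇒n1 ·f
[3] read 'b'  n1⇒n9 ·f
[4] read 'e'  n9⇒n10
[5] read 'd'  n10⇒n11
[6] read 'b'  n11⇒n12  ** P3@[3:6]
[7] read 'a'  n12⇒n1 ·f
[8] read 'b'  n1⇒n9 ·f
[9] read 'e'  n9⇒n10
[10] read 'd'  n10⇒n11
[11] read 'b'  n11⇒n12  ** P3@[8:11]
[12] read 'a'  n12⇒n1 ·f
[13] read 'a'  n1⇒n1 ·f
[14] read 'd'  n1⇒n2
[15] read 'a'  n2⇒n4
[16] read 'd'  n4⇒n2 ·f
[17] read 'b'  n2⇒n3  ** P0@[15:17]
[18] read 'a'  n3⇒n1 ·f
[19] read 'd'  n1⇒n2
[20] read 'b'  n2⇒n3  ** P0@[18:20]
[21] read 'b'  n3⇒n9 ·f
[22] read 'e'  n9⇒n10
[23] read 'c'  n10⇒n6 ·f
[24] read 'd'  n6⇒n0 ·f
[25] read 'c'  n0⇒n6
[26] read 'a'  n6⇒n1 ·f
[27] read 'd'  n1⇒n2
[28] read 'a'  n2⇒n4
[29] read 'a'  n4⇒n5  ** P1@[26:29]
[30] read 'c'  n5⇒n6 ·f
[31] read 'b'  n6⇒n9 ·f
[32] read 'b'  n9⇒n9 ·f
[33] read 'a'  n9⇒n1 ·f
[34] read 'd'  n1⇒n2
[35] read 'e'  n2⇒n13 ·f
[36] read 'e'  n13⇒n13 ·f
[37] read 'd'  n13⇒n15
[38] read 'c'  n15⇒n16
[39] read 'b'  n16⇒n17
[40] read 'b'  n17⇒n18  ** P5@[36:40]
[41] read 'e'  n18⇒n10 ·f
[42] read 'a'  n10⇒n14 ·f  ** P4@[41:42]
[43] read 'c'  n14⇒n6 ·f
[44] read 'b'  n6⇒n9 ·f
[45] read 'a'  n9⇒n1 ·f
[46] read 'd'  n1⇒n2
[47] read 'a'  n2⇒n4
[48] read 'a'  n4⇒n5  ** P1@[45:48]
[49] read 'c'  n5⇒n6 ·f
[50] read 'a'  n6⇒n1 ·f
[51] read 'b'  n1⇒n9 ·f
[52] read 'e'  n9⇒n10
[53] read 'd'  n10⇒n11
[54] read 'b'  n11⇒n12  ** P3@[51:54]
[55] read 'e'  n12⇒n10 ·f
[56] read 'd'  n10⇒n11
[57] read 'c'  n11⇒n16 ·f
[58] read 'b'  n16⇒n17
[59] read 'b'  n17⇒n18  ** P5@[55:59]
[60] read 'c'  n18⇒n6 ·f
[61] read 'd'  n6⇒n0 ·f
[62] read 'a'  n0⇒n1
[63] read 'd'  n1⇒n2
[64] read 'a'  n2⇒n4
[65] read 'a'  n4⇒n5  ** P1@[62:65]
[66] read 'd'  n5⇒n2 ·f
[67] read 'e'  n2⇒n13 ·f
[68] read 'a'  n13⇒n14  ** P4@[67:68]
[69] read 'a'  n14⇒n1 ·f
[70] read 'd'  n1⇒n2

Result: [[6,3],[11,3],[17,0],[20,0],[29,1],[40,5],[42,4],[48,1],[54,3],[59,5],[65,1],[68,4]]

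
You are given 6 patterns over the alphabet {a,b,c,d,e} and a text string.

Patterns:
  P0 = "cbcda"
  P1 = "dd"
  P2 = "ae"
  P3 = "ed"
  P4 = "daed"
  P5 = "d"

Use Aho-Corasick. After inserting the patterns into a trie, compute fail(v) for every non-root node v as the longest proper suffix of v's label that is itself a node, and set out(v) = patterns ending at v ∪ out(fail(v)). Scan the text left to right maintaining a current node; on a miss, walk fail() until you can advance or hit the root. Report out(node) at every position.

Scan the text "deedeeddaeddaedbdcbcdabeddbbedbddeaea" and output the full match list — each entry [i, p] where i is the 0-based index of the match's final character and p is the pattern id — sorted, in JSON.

Build:
Trie (insert patterns):
  n0 'ε': a→8 c→1 d→6 e→10
  n1 'c': b→2
  n2 'cb': c→3
  n3 'cbc': d→4
  n4 'cbcd': a→5
  n5 'cbcda': ·  [P0 ends]
  n6 'd': a→12 d→7  [P5 ends]
  n7 'dd': ·  [P1 ends]
  n8 'a': e→9
  n9 'ae': ·  [P2 ends]
  n10 'e': d→11
  n11 'ed': ·  [P3 ends]
  n12 'da': e→13
  n13 'dae': d→14
  n14 'daed': ·  [P4 ends]

Failure links (BFS by depth):
  n1('c'): parent n0 fail=0; on 'c' 0 → fail=0;  out ∅∪∅=∅
  n6('d'): parent n0 fail=0; on 'd' 0 → fail=0;  out {5}∪∅={5}
  n8('a'): parent n0 fail=0; on 'a' 0 → fail=0;  out ∅∪∅=∅
  n10('e'): parent n0 fail=0; on 'e' 0 → fail=0;  out ∅∪∅=∅
  n2('cb'): parent n1 fail=0; on 'b' 0 → fail=0;  out ∅∪∅=∅
  n7('dd'): parent n6 fail=0; on 'd' 0 → fail=6;  out {1}∪{5}={1,5}
  n9('ae'): parent n8 fail=0; on 'e' 0 → fail=10;  out {2}∪∅={2}
  n11('ed'): parent n10 fail=0; on 'd' 0 → fail=6;  out {3}∪{5}={3,5}
  n12('da'): parent n6 fail=0; on 'a' 0 → fail=8;  out ∅∪∅=∅
  n3('cbc'): parent n2 fail=0; on 'c' 0 → fail=1;  out ∅∪∅=∅
  n13('dae'): parent n12 fail=8; on 'e' 8 → fail=9;  out ∅∪{2}={2}
  n4('cbcd'): parent n3 fail=1; on 'd' 1→0 → fail=6;  out ∅∪{5}={5}
  n14('daed'): parent n13 fail=9; on 'd' 9→10 → fail=11;  out {4}∪{3,5}={3,4,5}
  n5('cbcda'): parent n4 fail=6; on 'a' 6 → fail=12;  out {0}∪∅={0}

Run:
[0] read 'd'  n0⇒n6  emit P5@[0:0]
[1] read 'e'  n6⇒n10 (via fail)
[2] read 'e'  n10⇒n10 (via fail)
[3] read 'd'  n10⇒n11  emit P3@[2:3],P5@[3:3]
[4] read 'e'  n11⇒n10 (via fail)
[5] read 'e'  n10⇒n10 (via fail)
[6] read 'd'  n10⇒n11  emit P3@[5:6],P5@[6:6]
[7] read 'd'  n11⇒n7 (via fail)  emit P1@[6:7],P5@[7:7]
[8] read 'a'  n7⇒n12 (via fail)
[9] read 'e'  n12⇒n13  emit P2@[8:9]
[10] read 'd'  n13⇒n14  emit P3@[9:10],P4@[7:10],P5@[10:10]
[11] read 'd'  n14⇒n7 (via fail)  emit P1@[10:11],P5@[11:11]
[12] read 'a'  n7⇒n12 (via fail)
[13] read 'e'  n12⇒n13  emit P2@[12:13]
[14] read 'd'  n13⇒n14  emit P3@[13:14],P4@[11:14],P5@[14:14]
[15] read 'b'  n14⇒n0 (via fail)
[16] read 'd'  n0⇒n6  emit P5@[16:16]
[17] read 'c'  n6⇒n1 (via fail)
[18] read 'b'  n1⇒n2
[19] read 'c'  n2⇒n3
[20] read 'd'  n3⇒n4  emit P5@[20:20]
[21] read 'a'  n4⇒n5  emit P0@[17:21]
[22] read 'b'  n5⇒n0 (via fail)
[23] read 'e'  n0⇒n10
[24] read 'd'  n10⇒n11  emit P3@[23:24],P5@[24:24]
[25] read 'd'  n11⇒n7 (via fail)  emit P1@[24:25],P5@[25:25]
[26] read 'b'  n7⇒n0 (via fail)
[27] read 'b'  n0⇒n0
[28] read 'e'  n0⇒n10
[29] read 'd'  n10⇒n11  emit P3@[28:29],P5@[29:29]
[30] read 'b'  n11⇒n0 (via fail)
[31] read 'd'  n0⇒n6  emit P5@[31:31]
[32] read 'd'  n6⇒n7  emit P1@[31:32],P5@[32:32]
[33] read 'e'  n7⇒n10 (via fail)
[34] read 'a'  n10⇒n8 (via fail)
[35] read 'e'  n8⇒n9  emit P2@[34:35]
[36] read 'a'  n9⇒n8 (via fail)

Matches: [[0,5],[3,3],[3,5],[6,3],[6,5],[7,1],[7,5],[9,2],[10,3],[10,4],[10,5],[11,1],[11,5],[13,2],[14,3],[14,4],[14,5],[16,5],[20,5],[21,0],[24,3],[24,5],[25,1],[25,5],[29,3],[29,5],[31,5],[32,1],[32,5],[35,2]]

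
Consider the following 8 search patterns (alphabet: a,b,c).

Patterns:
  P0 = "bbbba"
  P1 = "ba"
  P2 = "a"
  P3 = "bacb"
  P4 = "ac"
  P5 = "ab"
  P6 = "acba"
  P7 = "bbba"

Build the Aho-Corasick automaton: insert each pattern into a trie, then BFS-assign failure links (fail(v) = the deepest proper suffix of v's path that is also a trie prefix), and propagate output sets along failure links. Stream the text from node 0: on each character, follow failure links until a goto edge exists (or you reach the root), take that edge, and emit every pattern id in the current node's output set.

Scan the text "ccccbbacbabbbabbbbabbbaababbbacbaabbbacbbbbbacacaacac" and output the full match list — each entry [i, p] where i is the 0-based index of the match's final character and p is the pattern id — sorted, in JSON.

Build:
Trie nodes:
  0='ε' goto a→7 b→1
  1='b' goto a→6 b→2
  2='bb' goto b→3
  3='bbb' goto a→14 b→4
  4='bbbb' goto a→5
  5='bbbba' goto ·  [P0 ends]
  6='ba' goto c→8  [P1 ends]
  7='a' goto b→11 c→10  [P2 ends]
  8='bac' goto b→9
  9='bacb' goto ·  [P3 ends]
  10='ac' goto b→12  [P4 ends]
  11='ab' goto ·  [P5 ends]
  12='acb' goto a→13
  13='acba' goto ·  [P6 ends]
  14='bbba' goto ·  [P7 ends]

Failure links (BFS by depth):
  n1('b'): parent n0 fail=0; on 'b' 0 → fail=0;  out ∅∪∅=∅
  n7('a'): parent n0 fail=0; on 'a' 0 → fail=0;  out {2}∪∅={2}
  n2('bb'): parent n1 fail=0; on 'b' 0 → fail=1;  out ∅∪∅=∅
  n6('ba'): parent n1 fail=0; on 'a' 0 → fail=7;  out {1}∪{2}={1,2}
  n10('ac'): parent n7 fail=0; on 'c' 0 → fail=0;  out {4}∪∅={4}
  n11('ab'): parent n7 fail=0; on 'b' 0 → fail=1;  out {5}∪∅={5}
  n3('bbb'): parent n2 fail=1; on 'b' 1 → fail=2;  out ∅∪∅=∅
  n8('bac'): parent n6 fail=7; on 'c' 7 → fail=10;  out ∅∪{4}={4}
  n12('acb'): parent n10 fail=0; on 'b' 0 → fail=1;  out ∅∪∅=∅
  n4('bbbb'): parent n3 fail=2; on 'b' 2 → fail=3;  out ∅∪∅=∅
  n9('bacb'): parent n8 fail=10; on 'b' 10 → fail=12;  out {3}∪∅={3}
  n13('acba'): parent n12 fail=1; on 'a' 1 → fail=6;  out {6}∪{1,2}={1,2,6}
  n14('bbba'): parent n3 fail=2; on 'a' 2→1 → fail=6;  out {7}∪{1,2}={1,2,7}
  n5('bbbba'): parent n4 fail=3; on 'a' 3 → fail=14;  out {0}∪{1,2,7}={0,1,2,7}

Text stream:
pos 0 'c': at 0
pos 1 'c': at 0
pos 2 'c': at 0
pos 3 'c': at 0
pos 4 'b': at 1
pos 5 'b': at 2
pos 6 'a': at 6 (via fail)  → match P1@[5:6],P2@[6:6]
pos 7 'c': at 8  → match P4@[6:7]
pos 8 'b': at 9  → match P3@[5:8]
pos 9 'a': at 13 (via fail)  → match P1@[8:9],P2@[9:9],P6@[6:9]
pos 10 'b': at 11 (via fail)  → match P5@[9:10]
pos 11 'b': at 2 (via fail)
pos 12 'b': at 3
pos 13 'a': at 14  → match P1@[12:13],P2@[13:13],P7@[10:13]
pos 14 'b': at 11 (via fail)  → match P5@[13:14]
pos 15 'b': at 2 (via fail)
pos 16 'b': at 3
pos 17 'b': at 4
pos 18 'a': at 5  → match P0@[14:18],P1@[17:18],P2@[18:18],P7@[15:18]
pos 19 'b': at 11 (via fail)  → match P5@[18:19]
pos 20 'b': at 2 (via fail)
pos 21 'b': at 3
pos 22 'a': at 14  → match P1@[21:22],P2@[22:22],P7@[19:22]
pos 23 'a': at 7 (via fail)  → match P2@[23:23]
pos 24 'b': at 11  → match P5@[23:24]
pos 25 'a': at 6 (via fail)  → match P1@[24:25],P2@[25:25]
pos 26 'b': at 11 (via fail)  → match P5@[25:26]
pos 27 'b': at 2 (via fail)
pos 28 'b': at 3
pos 29 'a': at 14  → match P1@[28:29],P2@[29:29],P7@[26:29]
pos 30 'c': at 8 (via fail)  → match P4@[29:30]
pos 31 'b': at 9  → match P3@[28:31]
pos 32 'a': at 13 (via fail)  → match P1@[31:32],P2@[32:32],P6@[29:32]
pos 33 'a': at 7 (via fail)  → match P2@[33:33]
pos 34 'b': at 11  → match P5@[33:34]
pos 35 'b': at 2 (via fail)
pos 36 'b': at 3
pos 37 'a': at 14  → match P1@[36:37],P2@[37:37],P7@[34:37]
pos 38 'c': at 8 (via fail)  → match P4@[37:38]
pos 39 'b': at 9  → match P3@[36:39]
pos 40 'b': at 2 (via fail)
pos 41 'b': at 3
pos 42 'b': at 4
pos 43 'b': at 4 (via fail)
pos 44 'a': at 5  → match P0@[40:44],P1@[43:44],P2@[44:44],P7@[41:44]
pos 45 'c': at 8 (via fail)  → match P4@[44:45]
pos 46 'a': at 7 (via fail)  → match P2@[46:46]
pos 47 'c': at 10  → match P4@[46:47]
pos 48 'a': at 7 (via fail)  → match P2@[48:48]
pos 49 'a': at 7 (via fail)  → match P2@[49:49]
pos 50 'c': at 10  → match P4@[49:50]
pos 51 'a': at 7 (via fail)  → match P2@[51:51]
pos 52 'c': at 10  → match P4@[51:52]

Matches: [[6,1],[6,2],[7,4],[8,3],[9,1],[9,2],[9,6],[10,5],[13,1],[13,2],[13,7],[14,5],[18,0],[18,1],[18,2],[18,7],[19,5],[22,1],[22,2],[22,7],[23,2],[24,5],[25,1],[25,2],[26,5],[29,1],[29,2],[29,7],[30,4],[31,3],[32,1],[32,2],[32,6],[33,2],[34,5],[37,1],[37,2],[37,7],[38,4],[39,3],[44,0],[44,1],[44,2],[44,7],[45,4],[46,2],[47,4],[48,2],[49,2],[50,4],[51,2],[52,4]]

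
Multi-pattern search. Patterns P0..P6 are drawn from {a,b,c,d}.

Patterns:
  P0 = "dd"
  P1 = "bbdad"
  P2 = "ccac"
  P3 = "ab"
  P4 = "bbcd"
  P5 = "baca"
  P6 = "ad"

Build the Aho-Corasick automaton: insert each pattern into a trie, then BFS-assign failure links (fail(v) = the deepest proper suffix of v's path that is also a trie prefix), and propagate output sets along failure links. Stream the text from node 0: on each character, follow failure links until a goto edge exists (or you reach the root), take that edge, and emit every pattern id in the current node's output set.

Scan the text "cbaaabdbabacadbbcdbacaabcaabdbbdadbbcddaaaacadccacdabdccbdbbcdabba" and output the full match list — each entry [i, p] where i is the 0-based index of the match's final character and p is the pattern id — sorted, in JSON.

Build:
Trie (insert patterns):
  0='ε' goto a→12 b→3 c→8 d→1
  1='d' goto d→2
  2='dd' goto ·  ←P0
  3='b' goto a→16 b→4
  4='bb' goto c→14 d→5
  5='bbd' goto a→6
  6='bbda' goto d→7
  7='bbdad' goto ·  ←P1
  8='c' goto c→9
  9='cc' goto a→10
  10='cca' goto c→11
  11='ccac' goto ·  ←P2
  12='a' goto b→13 d→19
  13='ab' goto ·  ←P3
  14='bbc' goto d→15
  15='bbcd' goto ·  ←P4
  16='ba' goto c→17
  17='bac' goto a→18
  18='baca' goto ·  ←P5
  19='ad' goto ·  ←P6

Failure links (BFS by depth):
  n1('d'): parent n0 fail=0; on 'd' 0 → fail=0;  out ∅∪∅=∅
  n3('b'): parent n0 fail=0; on 'b' 0 → fail=0;  out ∅∪∅=∅
  n8('c'): parent n0 fail=0; on 'c' 0 → fail=0;  out ∅∪∅=∅
  n12('a'): parent n0 fail=0; on 'a' 0 → fail=0;  out ∅∪∅=∅
  n2('dd'): parent n1 fail=0; on 'd' 0 → fail=1;  out {0}∪∅={0}
  n4('bb'): parent n3 fail=0; on 'b' 0 → fail=3;  out ∅∪∅=∅
  n9('cc'): parent n8 fail=0; on 'c' 0 → fail=8;  out ∅∪∅=∅
  n13('ab'): parent n12 fail=0; on 'b' 0 → fail=3;  out {3}∪∅={3}
  n16('ba'): parent n3 fail=0; on 'a' 0 → fail=12;  out ∅∪∅=∅
  n19('ad'): parent n12 fail=0; on 'd' 0 → fail=1;  out {6}∪∅={6}
  n5('bbd'): parent n4 fail=3; on 'd' 3→0 → fail=1;  out ∅∪∅=∅
  n10('cca'): parent n9 fail=8; on 'a' 8→0 → fail=12;  out ∅∪∅=∅
  n14('bbc'): parent n4 fail=3; on 'c' 3→0 → fail=8;  out ∅∪∅=∅
  n17('bac'): parent n16 fail=12; on 'c' 12→0 → fail=8;  out ∅∪∅=∅
  n6('bbda'): parent n5 fail=1; on 'a' 1→0 → fail=12;  out ∅∪∅=∅
  n11('ccac'): parent n10 fail=12; on 'c' 12→0 → fail=8;  out {2}∪∅={2}
  n15('bbcd'): parent n14 fail=8; on 'd' 8→0 → fail=1;  out {4}∪∅={4}
  n18('baca'): parent n17 fail=8; on 'a' 8→0 → fail=12;  out {5}∪∅={5}
  n7('bbdad'): parent n6 fail=12; on 'd' 12 → fail=19;  out {1}∪{6}={1,6}

Scan:
[0] read 'c'  n0⇒n8
[1] read 'b'  n8⇒n3 (via fail)
[2] read 'a'  n3⇒n16
[3] read 'a'  n16⇒n12 (via fail)
[4] read 'a'  n12⇒n12 (via fail)
[5] read 'b'  n12⇒n13  → match P3@[4:5]
[6] read 'd'  n13⇒n1 (via fail)
[7] read 'b'  n1⇒n3 (via fail)
[8] read 'a'  n3⇒n16
[9] read 'b'  n16⇒n13 (via fail)  → match P3@[8:9]
[10] read 'a'  n13⇒n16 (via fail)
[11] read 'c'  n16⇒n17
[12] read 'a'  n17⇒n18  → match P5@[9:12]
[13] read 'd'  n18⇒n19 (via fail)  → match P6@[12:13]
[14] read 'b'  n19⇒n3 (via fail)
[15] read 'b'  n3⇒n4
[16] read 'c'  n4⇒n14
[17] read 'd'  n14⇒n15  → match P4@[14:17]
[18] read 'b'  n15⇒n3 (via fail)
[19] read 'a'  n3⇒n16
[20] read 'c'  n16⇒n17
[21] read 'a'  n17⇒n18  → match P5@[18:21]
[22] read 'a'  n18⇒n12 (via fail)
[23] read 'b'  n12⇒n13  → match P3@[22:23]
[24] read 'c'  n13⇒n8 (via fail)
[25] read 'a'  n8⇒n12 (via fail)
[26] read 'a'  n12⇒n12 (via fail)
[27] read 'b'  n12⇒n13  → match P3@[26:27]
[28] read 'd'  n13⇒n1 (via fail)
[29] read 'b'  n1⇒n3 (via fail)
[30] read 'b'  n3⇒n4
[31] read 'd'  n4⇒n5
[32] read 'a'  n5⇒n6
[33] read 'd'  n6⇒n7  → match P1@[29:33],P6@[32:33]
[34] read 'b'  n7⇒n3 (via fail)
[35] read 'b'  n3⇒n4
[36] read 'c'  n4⇒n14
[37] read 'd'  n14⇒n15  → match P4@[34:37]
[38] read 'd'  n15⇒n2 (via fail)  → match P0@[37:38]
[39] read 'a'  n2⇒n12 (via fail)
[40] read 'a'  n12⇒n12 (via fail)
[41] read 'a'  n12⇒n12 (via fail)
[42] read 'a'  n12⇒n12 (via fail)
[43] read 'c'  n12⇒n8 (via fail)
[44] read 'a'  n8⇒n12 (via fail)
[45] read 'd'  n12⇒n19  → match P6@[44:45]
[46] read 'c'  n19⇒n8 (via fail)
[47] read 'c'  n8⇒n9
[48] read 'a'  n9⇒n10
[49] read 'c'  n10⇒n11  → match P2@[46:49]
[50] read 'd'  n11⇒n1 (via fail)
[51] read 'a'  n1⇒n12 (via fail)
[52] read 'b'  n12⇒n13  → match P3@[51:52]
[53] read 'd'  n13⇒n1 (via fail)
[54] read 'c'  n1⇒n8 (via fail)
[55] read 'c'  n8⇒n9
[56] read 'b'  n9⇒n3 (via fail)
[57] read 'd'  n3⇒n1 (via fail)
[58] read 'b'  n1⇒n3 (via fail)
[59] read 'b'  n3⇒n4
[60] read 'c'  n4⇒n14
[61] read 'd'  n14⇒n15  → match P4@[58:61]
[62] read 'a'  n15⇒n12 (via fail)
[63] read 'b'  n12⇒n13  → match P3@[62:63]
[64] read 'b'  n13⇒n4 (via fail)
[65] read 'a'  n4⇒n16 (via fail)

Result: [[5,3],[9,3],[12,5],[13,6],[17,4],[21,5],[23,3],[27,3],[33,1],[33,6],[37,4],[38,0],[45,6],[49,2],[52,3],[61,4],[63,3]]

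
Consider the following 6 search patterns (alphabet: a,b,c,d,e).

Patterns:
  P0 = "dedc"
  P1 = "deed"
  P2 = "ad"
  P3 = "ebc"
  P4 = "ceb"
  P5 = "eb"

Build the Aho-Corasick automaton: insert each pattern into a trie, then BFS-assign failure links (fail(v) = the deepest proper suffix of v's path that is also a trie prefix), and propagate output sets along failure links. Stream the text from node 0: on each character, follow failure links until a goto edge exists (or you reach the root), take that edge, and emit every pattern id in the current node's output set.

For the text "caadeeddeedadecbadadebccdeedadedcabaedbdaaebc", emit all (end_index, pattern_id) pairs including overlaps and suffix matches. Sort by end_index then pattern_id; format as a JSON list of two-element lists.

Construct AC machine:
Trie nodes:
  0='ε' goto a→7 c→12 d→1 e→9
  1='d' goto e→2
  2='de' goto d→3 e→5
  3='ded' goto c→4
  4='dedc' goto ·  ←P0
  5='dee' goto d→6
  6='deed' goto ·  ←P1
  7='a' goto d→8
  8='ad' goto ·  ←P2
  9='e' goto b→10
  10='eb' goto c→11  ←P5
  11='ebc' goto ·  ←P3
  12='c' goto e→13
  13='ce' goto b→14
  14='ceb' goto ·  ←P4

BFS fail/out derivation:
  n1('d'): parent n0 fail=0; on 'd' 0 → fail=0;  out ∅∪∅=∅
  n7('a'): parent n0 fail=0; on 'a' 0 → fail=0;  out ∅∪∅=∅
  n9('e'): parent n0 fail=0; on 'e' 0 → fail=0;  out ∅∪∅=∅
  n12('c'): parent n0 fail=0; on 'c' 0 → fail=0;  out ∅∪∅=∅
  n2('de'): parent n1 fail=0; on 'e' 0 → fail=9;  out ∅∪∅=∅
  n8('ad'): parent n7 fail=0; on 'd' 0 → fail=1;  out {2}∪∅={2}
  n10('eb'): parent n9 fail=0; on 'b' 0 → fail=0;  out {5}∪∅={5}
  n13('ce'): parent n12 fail=0; on 'e' 0 → fail=9;  out ∅∪∅=∅
  n3('ded'): parent n2 fail=9; on 'd' 9→0 → fail=1;  out ∅∪∅=∅
  n5('dee'): parent n2 fail=9; on 'e' 9→0 → fail=9;  out ∅∪∅=∅
  n11('ebc'): parent n10 fail=0; on 'c' 0 → fail=12;  out {3}∪∅={3}
  n14('ceb'): parent n13 fail=9; on 'b' 9 → fail=10;  out {4}∪{5}={4,5}
  n4('dedc'): parent n3 fail=1; on 'c' 1→0 → fail=12;  out {0}∪∅={0}
  n6('deed'): parent n5 fail=9; on 'd' 9→0 → fail=1;  out {1}∪∅={1}

Text stream:
[0] read 'c'  n0⇒n12
[1] read 'a'  n12⇒n7 (fail-walked)
[2] read 'a'  n7⇒n7 (fail-walked)
[3] read 'd'  n7⇒n8  emit P2@[2:3]
[4] read 'e'  n8⇒n2 (fail-walked)
[5] read 'e'  n2⇒n5
[6] read 'd'  n5⇒n6  emit P1@[3:6]
[7] read 'd'  n6⇒n1 (fail-walked)
[8] read 'e'  n1⇒n2
[9] read 'e'  n2⇒n5
[10] read 'd'  n5⇒n6  emit P1@[7:10]
[11] read 'a'  n6⇒n7 (fail-walked)
[12] read 'd'  n7⇒n8  emit P2@[11:12]
[13] read 'e'  n8⇒n2 (fail-walked)
[14] read 'c'  n2⇒n12 (fail-walked)
[15] read 'b'  n12⇒n0 (fail-walked)
[16] read 'a'  n0⇒n7
[17] read 'd'  n7⇒n8  emit P2@[16:17]
[18] read 'a'  n8⇒n7 (fail-walked)
[19] read 'd'  n7⇒n8  emit P2@[18:19]
[20] read 'e'  n8⇒n2 (fail-walked)
[21] read 'b'  n2⇒n10 (fail-walked)  emit P5@[20:21]
[22] read 'c'  n10⇒n11  emit P3@[20:22]
[23] read 'c'  n11⇒n12 (fail-walked)
[24] read 'd'  n12⇒n1 (fail-walked)
[25] read 'e'  n1⇒n2
[26] read 'e'  n2⇒n5
[27] read 'd'  n5⇒n6  emit P1@[24:27]
[28] read 'a'  n6⇒n7 (fail-walked)
[29] read 'd'  n7⇒n8  emit P2@[28:29]
[30] read 'e'  n8⇒n2 (fail-walked)
[31] read 'd'  n2⇒n3
[32] read 'c'  n3⇒n4  emit P0@[29:32]
[33] read 'a'  n4⇒n7 (fail-walked)
[34] read 'b'  n7⇒n0 (fail-walked)
[35] read 'a'  n0⇒n7
[36] read 'e'  n7⇒n9 (fail-walked)
[37] read 'd'  n9⇒n1 (fail-walked)
[38] read 'b'  n1⇒n0 (fail-walked)
[39] read 'd'  n0⇒n1
[40] read 'a'  n1⇒n7 (fail-walked)
[41] read 'a'  n7⇒n7 (fail-walked)
[42] read 'e'  n7⇒n9 (fail-walked)
[43] read 'b'  n9⇒n10  emit P5@[42:43]
[44] read 'c'  n10⇒n11  emit P3@[42:44]

All matches (sorted): [[3,2],[6,1],[10,1],[12,2],[17,2],[19,2],[21,5],[22,3],[27,1],[29,2],[32,0],[43,5],[44,3]]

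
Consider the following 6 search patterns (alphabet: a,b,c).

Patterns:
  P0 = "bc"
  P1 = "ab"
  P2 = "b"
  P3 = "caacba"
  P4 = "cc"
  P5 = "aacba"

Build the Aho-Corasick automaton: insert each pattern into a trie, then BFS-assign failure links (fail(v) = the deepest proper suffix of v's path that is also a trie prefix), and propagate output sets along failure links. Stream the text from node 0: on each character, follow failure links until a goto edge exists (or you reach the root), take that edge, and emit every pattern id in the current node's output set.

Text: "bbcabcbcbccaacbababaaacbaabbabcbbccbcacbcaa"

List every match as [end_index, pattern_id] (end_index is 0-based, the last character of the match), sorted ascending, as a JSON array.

Build:
Trie nodes:
  n0 'ε': a→3 b→1 c→5
  n1 'b': c→2  ←P2
  n2 'bc': ·  ←P0
  n3 'a': a→12 b→4
  n4 'ab': ·  ←P1
  n5 'c': a→6 c→11
  n6 'ca': a→7
  n7 'caa': c→8
  n8 'caac': b→9
  n9 'caacb': a→10
  n10 'caacba': ·  ←P3
  n11 'cc': ·  ←P4
  n12 'aa': c→13
  n13 'aac': b→14
  n14 'aacb': a→15
  n15 'aacba': ·  ←P5

BFS fail/out derivation:
  fail(1) 'b': from fail(0)=0 chase 'b': 0 ⇒ 0;  out={2}∪out(0)={2}
  fail(3) 'a': from fail(0)=0 chase 'a': 0 ⇒ 0;  out=∅∪out(0)=∅
  fail(5) 'c': from fail(0)=0 chase 'c': 0 ⇒ 0;  out=∅∪out(0)=∅
  fail(2) 'bc': from fail(1)=0 chase 'c': 0 ⇒ 5;  out={0}∪out(5)={0}
  fail(4) 'ab': from fail(3)=0 chase 'b': 0 ⇒ 1;  out={1}∪out(1)={1,2}
  fail(6) 'ca': from fail(5)=0 chase 'a': 0 ⇒ 3;  out=∅∪out(3)=∅
  fail(11) 'cc': from fail(5)=0 chase 'c': 0 ⇒ 5;  out={4}∪out(5)={4}
  fail(12) 'aa': from fail(3)=0 chase 'a': 0 ⇒ 3;  out=∅∪out(3)=∅
  fail(7) 'caa': from fail(6)=3 chase 'a': 3 ⇒ 12;  out=∅∪out(12)=∅
  fail(13) 'aac': from fail(12)=3 chase 'c': 3→0 ⇒ 5;  out=∅∪out(5)=∅
  fail(8) 'caac': from fail(7)=12 chase 'c': 12 ⇒ 13;  out=∅∪out(13)=∅
  fail(14) 'aacb': from fail(13)=5 chase 'b': 5→0 ⇒ 1;  out=∅∪out(1)={2}
  fail(9) 'caacb': from fail(8)=13 chase 'b': 13 ⇒ 14;  out=∅∪out(14)={2}
  fail(15) 'aacba': from fail(14)=1 chase 'a': 1→0 ⇒ 3;  out={5}∪out(3)={5}
  fail(10) 'caacba': from fail(9)=14 chase 'a': 14 ⇒ 15;  out={3}∪out(15)={3,5}

Run:
[0] read 'b'  n0⇒n1  emit P2@[0:0]
[1] read 'b'  n1⇒n1 (via fail)  emit P2@[1:1]
[2] read 'c'  n1⇒n2  emit P0@[1:2]
[3] read 'a'  n2⇒n6 (via fail)
[4] read 'b'  n6⇒n4 (via fail)  emit P1@[3:4],P2@[4:4]
[5] read 'c'  n4⇒n2 (via fail)  emit P0@[4:5]
[6] read 'b'  n2⇒n1 (via fail)  emit P2@[6:6]
[7] read 'c'  n1⇒n2  emit P0@[6:7]
[8] read 'b'  n2⇒n1 (via fail)  emit P2@[8:8]
[9] read 'c'  n1⇒n2  emit P0@[8:9]
[10] read 'c'  n2⇒n11 (via fail)  emit P4@[9:10]
[11] read 'a'  n11⇒n6 (via fail)
[12] read 'a'  n6⇒n7
[13] read 'c'  n7⇒n8
[14] read 'b'  n8⇒n9  emit P2@[14:14]
[15] read 'a'  n9⇒n10  emit P3@[10:15],P5@[11:15]
[16] read 'b'  n10⇒n4 (via fail)  emit P1@[15:16],P2@[16:16]
[17] read 'a'  n4⇒n3 (via fail)
[18] read 'b'  n3⇒n4  emit P1@[17:18],P2@[18:18]
[19] read 'a'  n4⇒n3 (via fail)
[20] read 'a'  n3⇒n12
[21] read 'a'  n12⇒n12 (via fail)
[22] read 'c'  n12⇒n13
[23] read 'b'  n13⇒n14  emit P2@[23:23]
[24] read 'a'  n14⇒n15  emit P5@[20:24]
[25] read 'a'  n15⇒n12 (via fail)
[26] read 'b'  n12⇒n4 (via fail)  emit P1@[25:26],P2@[26:26]
[27] read 'b'  n4⇒n1 (via fail)  emit P2@[27:27]
[28] read 'a'  n1⇒n3 (via fail)
[29] read 'b'  n3⇒n4  emit P1@[28:29],P2@[29:29]
[30] read 'c'  n4⇒n2 (via fail)  emit P0@[29:30]
[31] read 'b'  n2⇒n1 (via fail)  emit P2@[31:31]
[32] read 'b'  n1⇒n1 (via fail)  emit P2@[32:32]
[33] read 'c'  n1⇒n2  emit P0@[32:33]
[34] read 'c'  n2⇒n11 (via fail)  emit P4@[33:34]
[35] read 'b'  n11⇒n1 (via fail)  emit P2@[35:35]
[36] read 'c'  n1⇒n2  emit P0@[35:36]
[37] read 'a'  n2⇒n6 (via fail)
[38] read 'c'  n6⇒n5 (via fail)
[39] read 'b'  n5⇒n1 (via fail)  emit P2@[39:39]
[40] read 'c'  n1⇒n2  emit P0@[39:40]
[41] read 'a'  n2⇒n6 (via fail)
[42] read 'a'  n6⇒n7

All matches (sorted): [[0,2],[1,2],[2,0],[4,1],[4,2],[5,0],[6,2],[7,0],[8,2],[9,0],[10,4],[14,2],[15,3],[15,5],[16,1],[16,2],[18,1],[18,2],[23,2],[24,5],[26,1],[26,2],[27,2],[29,1],[29,2],[30,0],[31,2],[32,2],[33,0],[34,4],[35,2],[36,0],[39,2],[40,0]]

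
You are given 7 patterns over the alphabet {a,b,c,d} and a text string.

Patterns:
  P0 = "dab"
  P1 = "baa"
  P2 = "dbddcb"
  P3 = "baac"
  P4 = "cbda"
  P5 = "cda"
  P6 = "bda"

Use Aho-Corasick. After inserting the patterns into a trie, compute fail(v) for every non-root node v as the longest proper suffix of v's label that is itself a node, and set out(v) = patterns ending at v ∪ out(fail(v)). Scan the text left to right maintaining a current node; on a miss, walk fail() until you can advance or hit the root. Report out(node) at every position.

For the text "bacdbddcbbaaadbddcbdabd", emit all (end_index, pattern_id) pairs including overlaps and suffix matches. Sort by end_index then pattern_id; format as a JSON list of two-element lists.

Construct AC machine:
Trie (insert patterns):
  0='ε' goto b→4 c→13 d→1
  1='d' goto a→2 b→7
  2='da' goto b→3
  3='dab' goto ·  ←P0
  4='b' goto a→5 d→19
  5='ba' goto a→6
  6='baa' goto c→12  ←P1
  7='db' goto d→8
  8='dbd' goto d→9
  9='dbdd' goto c→10
  10='dbddc' goto b→11
  11='dbddcb' goto ·  ←P2
  12='baac' goto ·  ←P3
  13='c' goto b→14 d→17
  14='cb' goto d→15
  15='cbd' goto a→16
  16='cbda' goto ·  ←P4
  17='cd' goto a→18
  18='cda' goto ·  ←P5
  19='bd' goto a→20
  20='bda' goto ·  ←P6

BFS fail/out derivation:
  fail(1) 'd': from fail(0)=0 chase 'd': 0 ⇒ 0;  out=∅∪out(0)=∅
  fail(4) 'b': from fail(0)=0 chase 'b': 0 ⇒ 0;  out=∅∪out(0)=∅
  fail(13) 'c': from fail(0)=0 chase 'c': 0 ⇒ 0;  out=∅∪out(0)=∅
  fail(2) 'da': from fail(1)=0 chase 'a': 0 ⇒ 0;  out=∅∪out(0)=∅
  fail(5) 'ba': from fail(4)=0 chase 'a': 0 ⇒ 0;  out=∅∪out(0)=∅
  fail(7) 'db': from fail(1)=0 chase 'b': 0 ⇒ 4;  out=∅∪out(4)=∅
  fail(14) 'cb': from fail(13)=0 chase 'b': 0 ⇒ 4;  out=∅∪out(4)=∅
  fail(17) 'cd': from fail(13)=0 chase 'd': 0 ⇒ 1;  out=∅∪out(1)=∅
  fail(19) 'bd': from fail(4)=0 chase 'd': 0 ⇒ 1;  out=∅∪out(1)=∅
  fail(3) 'dab': from fail(2)=0 chase 'b': 0 ⇒ 4;  out={0}∪out(4)={0}
  fail(6) 'baa': from fail(5)=0 chase 'a': 0 ⇒ 0;  out={1}∪out(0)={1}
  fail(8) 'dbd': from fail(7)=4 chase 'd': 4 ⇒ 19;  out=∅∪out(19)=∅
  fail(15) 'cbd': from fail(14)=4 chase 'd': 4 ⇒ 19;  out=∅∪out(19)=∅
  fail(18) 'cda': from fail(17)=1 chase 'a': 1 ⇒ 2;  out={5}∪out(2)={5}
  fail(20) 'bda': from fail(19)=1 chase 'a': 1 ⇒ 2;  out={6}∪out(2)={6}
  fail(9) 'dbdd': from fail(8)=19 chase 'd': 19→1→0 ⇒ 1;  out=∅∪out(1)=∅
  fail(12) 'baac': from fail(6)=0 chase 'c': 0 ⇒ 13;  out={3}∪out(13)={3}
  fail(16) 'cbda': from fail(15)=19 chase 'a': 19 ⇒ 20;  out={4}∪out(20)={4,6}
  fail(10) 'dbddc': from fail(9)=1 chase 'c': 1→0 ⇒ 13;  out=∅∪out(13)=∅
  fail(11) 'dbddcb': from fail(10)=13 chase 'b': 13 ⇒ 14;  out={2}∪out(14)={2}

Scan:
i=0 'b': node 0→4
i=1 'a': node 4→5
i=2 'c': node 5→13 (fail-walked)
i=3 'd': node 13→17
i=4 'b': node 17→7 (fail-walked)
i=5 'd': node 7→8
i=6 'd': node 8→9
i=7 'c': node 9→10
i=8 'b': node 10→11  emit P2@[3:8]
i=9 'b': node 11→4 (fail-walked)
i=10 'a': node 4→5
i=11 'a': node 5→6  emit P1@[9:11]
i=12 'a': node 6→0 (fail-walked)
i=13 'd': node 0→1
i=14 'b': node 1→7
i=15 'd': node 7→8
i=16 'd': node 8→9
i=17 'c': node 9→10
i=18 'b': node 10→11  emit P2@[13:18]
i=19 'd': node 11→15 (fail-walked)
i=20 'a': node 15→16  emit P4@[17:20],P6@[18:20]
i=21 'b': node 16→3 (fail-walked)  emit P0@[19:21]
i=22 'd': node 3→19 (fail-walked)

Result: [[8,2],[11,1],[18,2],[20,4],[20,6],[21,0]]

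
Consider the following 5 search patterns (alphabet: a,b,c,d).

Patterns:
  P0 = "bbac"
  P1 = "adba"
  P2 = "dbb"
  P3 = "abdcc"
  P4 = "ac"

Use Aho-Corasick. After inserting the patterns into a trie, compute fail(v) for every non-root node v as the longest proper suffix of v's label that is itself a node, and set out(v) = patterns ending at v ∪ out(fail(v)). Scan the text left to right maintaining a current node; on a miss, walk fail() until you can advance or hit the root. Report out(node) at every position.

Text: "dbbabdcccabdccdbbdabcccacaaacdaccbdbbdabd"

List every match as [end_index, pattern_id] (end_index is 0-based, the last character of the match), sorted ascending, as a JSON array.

Build automaton:
Trie (insert patterns):
  0='ε' goto a→5 b→1 d→9
  1='b' goto b→2
  2='bb' goto a→3
  3='bba' goto c→4
  4='bbac' goto ·  ←P0
  5='a' goto b→12 c→16 d→6
  6='ad' goto b→7
  7='adb' goto a→8
  8='adba' goto ·  ←P1
  9='d' goto b→10
  10='db' goto b→11
  11='dbb' goto ·  ←P2
  12='ab' goto d→13
  13='abd' goto c→14
  14='abdc' goto c→15
  15='abdcc' goto ·  ←P3
  16='ac' goto ·  ←P4

Failure links (BFS by depth):
  n1('b'): parent n0 fail=0; on 'b' 0 → fail=0;  out ∅∪∅=∅
  n5('a'): parent n0 fail=0; on 'a' 0 → fail=0;  out ∅∪∅=∅
  n9('d'): parent n0 fail=0; on 'd' 0 → fail=0;  out ∅∪∅=∅
  n2('bb'): parent n1 fail=0; on 'b' 0 → fail=1;  out ∅∪∅=∅
  n6('ad'): parent n5 fail=0; on 'd' 0 → fail=9;  out ∅∪∅=∅
  n10('db'): parent n9 fail=0; on 'b' 0 → fail=1;  out ∅∪∅=∅
  n12('ab'): parent n5 fail=0; on 'b' 0 → fail=1;  out ∅∪∅=∅
  n16('ac'): parent n5 fail=0; on 'c' 0 → fail=0;  out {4}∪∅={4}
  n3('bba'): parent n2 fail=1; on 'a' 1→0 → fail=5;  out ∅∪∅=∅
  n7('adb'): parent n6 fail=9; on 'b' 9 → fail=10;  out ∅∪∅=∅
  n11('dbb'): parent n10 fail=1; on 'b' 1 → fail=2;  out {2}∪∅={2}
  n13('abd'): parent n12 fail=1; on 'd' 1→0 → fail=9;  out ∅∪∅=∅
  n4('bbac'): parent n3 fail=5; on 'c' 5 → fail=16;  out {0}∪{4}={0,4}
  n8('adba'): parent n7 fail=10; on 'a' 10→1→0 → fail=5;  out {1}∪∅={1}
  n14('abdc'): parent n13 fail=9; on 'c' 9→0 → fail=0;  out ∅∪∅=∅
  n15('abdcc'): parent n14 fail=0; on 'c' 0 → fail=0;  out {3}∪∅={3}

Run:
[0] read 'd'  n0⇒n9
[1] read 'b'  n9⇒n10
[2] read 'b'  n10⇒n11  ** P2@[0:2]
[3] read 'a'  n11⇒n3 (fail-walked)
[4] read 'b'  n3⇒n12 (fail-walked)
[5] read 'd'  n12⇒n13
[6] read 'c'  n13⇒n14
[7] read 'c'  n14⇒n15  ** P3@[3:7]
[8] read 'c'  n15⇒n0 (fail-walked)
[9] read 'a'  n0⇒n5
[10] read 'b'  n5⇒n12
[11] read 'd'  n12⇒n13
[12] read 'c'  n13⇒n14
[13] read 'c'  n14⇒n15  ** P3@[9:13]
[14] read 'd'  n15⇒n9 (fail-walked)
[15] read 'b'  n9⇒n10
[16] read 'b'  n10⇒n11  ** P2@[14:16]
[17] read 'd'  n11⇒n9 (fail-walked)
[18] read 'a'  n9⇒n5 (fail-walked)
[19] read 'b'  n5⇒n12
[20] read 'c'  n12⇒n0 (fail-walked)
[21] read 'c'  n0⇒n0
[22] read 'c'  n0⇒n0
[23] read 'a'  n0⇒n5
[24] read 'c'  n5⇒n16  ** P4@[23:24]
[25] read 'a'  n16⇒n5 (fail-walked)
[26] read 'a'  n5⇒n5 (fail-walked)
[27] read 'a'  n5⇒n5 (fail-walked)
[28] read 'c'  n5⇒n16  ** P4@[27:28]
[29] read 'd'  n16⇒n9 (fail-walked)
[30] read 'a'  n9⇒n5 (fail-walked)
[31] read 'c'  n5⇒n16  ** P4@[30:31]
[32] read 'c'  n16⇒n0 (fail-walked)
[33] read 'b'  n0⇒n1
[34] read 'd'  n1⇒n9 (fail-walked)
[35] read 'b'  n9⇒n10
[36] read 'b'  n10⇒n11  ** P2@[34:36]
[37] read 'd'  n11⇒n9 (fail-walked)
[38] read 'a'  n9⇒n5 (fail-walked)
[39] read 'b'  n5⇒n12
[40] read 'd'  n12⇒n13

Result: [[2,2],[7,3],[13,3],[16,2],[24,4],[28,4],[31,4],[36,2]]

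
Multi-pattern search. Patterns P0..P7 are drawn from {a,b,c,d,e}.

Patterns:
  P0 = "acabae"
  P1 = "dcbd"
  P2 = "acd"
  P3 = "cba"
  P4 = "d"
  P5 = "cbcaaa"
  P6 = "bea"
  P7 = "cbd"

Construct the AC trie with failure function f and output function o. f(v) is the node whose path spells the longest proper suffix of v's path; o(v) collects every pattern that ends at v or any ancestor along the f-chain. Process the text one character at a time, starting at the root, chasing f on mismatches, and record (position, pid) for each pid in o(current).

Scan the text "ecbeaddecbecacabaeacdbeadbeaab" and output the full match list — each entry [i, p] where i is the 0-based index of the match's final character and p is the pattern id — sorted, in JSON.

Construct AC machine:
Trie nodes:
  0='ε' goto a→1 b→19 c→12 d→7
  1='a' goto c→2
  2='ac' goto a→3 d→11
  3='aca' goto b→4
  4='acab' goto a→5
  5='acaba' goto e→6
  6='acabae' goto ·  [P0 ends]
  7='d' goto c→8  [P4 ends]
  8='dc' goto b→9
  9='dcb' goto d→10
  10='dcbd' goto ·  [P1 ends]
  11='acd' goto ·  [P2 ends]
  12='c' goto b→13
  13='cb' goto a→14 c→15 d→22
  14='cba' goto ·  [P3 ends]
  15='cbc' goto a→16
  16='cbca' goto a→17
  17='cbcaa' goto a→18
  18='cbcaaa' goto ·  [P5 ends]
  19='b' goto e→20
  20='be' goto a→21
  21='bea' goto ·  [P6 ends]
  22='cbd' goto ·  [P7 ends]

BFS fail/out derivation:
  n1('a'): parent n0 fail=0; on 'a' 0 → fail=0;  out ∅∪∅=∅
  n7('d'): parent n0 fail=0; on 'd' 0 → fail=0;  out {4}∪∅={4}
  n12('c'): parent n0 fail=0; on 'c' 0 → fail=0;  out ∅∪∅=∅
  n19('b'): parent n0 fail=0; on 'b' 0 → fail=0;  out ∅∪∅=∅
  n2('ac'): parent n1 fail=0; on 'c' 0 → fail=12;  out ∅∪∅=∅
  n8('dc'): parent n7 fail=0; on 'c' 0 → fail=12;  out ∅∪∅=∅
  n13('cb'): parent n12 fail=0; on 'b' 0 → fail=19;  out ∅∪∅=∅
  n20('be'): parent n19 fail=0; on 'e' 0 → fail=0;  out ∅∪∅=∅
  n3('aca'): parent n2 fail=12; on 'a' 12→0 → fail=1;  out ∅∪∅=∅
  n9('dcb'): parent n8 fail=12; on 'b' 12 → fail=13;  out ∅∪∅=∅
  n11('acd'): parent n2 fail=12; on 'd' 12→0 → fail=7;  out {2}∪{4}={2,4}
  n14('cba'): parent n13 fail=19; on 'a' 19→0 → fail=1;  out {3}∪∅={3}
  n15('cbc'): parent n13 fail=19; on 'c' 19→0 → fail=12;  out ∅∪∅=∅
  n21('bea'): parent n20 fail=0; on 'a' 0 → fail=1;  out {6}∪∅={6}
  n22('cbd'): parent n13 fail=19; on 'd' 19→0 → fail=7;  out {7}∪{4}={4,7}
  n4('acab'): parent n3 fail=1; on 'b' 1→0 → fail=19;  out ∅∪∅=∅
  n10('dcbd'): parent n9 fail=13; on 'd' 13 → fail=22;  out {1}∪{4,7}={1,4,7}
  n16('cbca'): parent n15 fail=12; on 'a' 12→0 → fail=1;  out ∅∪∅=∅
  n5('acaba'): parent n4 fail=19; on 'a' 19→0 → fail=1;  out ∅∪∅=∅
  n17('cbcaa'): parent n16 fail=1; on 'a' 1→0 → fail=1;  out ∅∪∅=∅
  n6('acabae'): parent n5 fail=1; on 'e' 1→0 → fail=0;  out {0}∪∅={0}
  n18('cbcaaa'): parent n17 fail=1; on 'a' 1→0 → fail=1;  out {5}∪∅={5}

Run:
i=0 'e': node 0→0
i=1 'c': node 0→12
i=2 'b': node 12→13
i=3 'e': node 13→20 (via fail)
i=4 'a': node 20→21  → match P6@[2:4]
i=5 'd': node 21→7 (via fail)  → match P4@[5:5]
i=6 'd': node 7→7 (via fail)  → match P4@[6:6]
i=7 'e': node 7→0 (via fail)
i=8 'c': node 0→12
i=9 'b': node 12→13
i=10 'e': node 13→20 (via fail)
i=11 'c': node 20→12 (via fail)
i=12 'a': node 12→1 (via fail)
i=13 'c': node 1→2
i=14 'a': node 2→3
i=15 'b': node 3→4
i=16 'a': node 4→5
i=17 'e': node 5→6  → match P0@[12:17]
i=18 'a': node 6→1 (via fail)
i=19 'c': node 1→2
i=20 'd': node 2→11  → match P2@[18:20],P4@[20:20]
i=21 'b': node 11→19 (via fail)
i=22 'e': node 19→20
i=23 'a': node 20→21  → match P6@[21:23]
i=24 'd': node 21→7 (via fail)  → match P4@[24:24]
i=25 'b': node 7→19 (via fail)
i=26 'e': node 19→20
i=27 'a': node 20→21  → match P6@[25:27]
i=28 'a': node 21→1 (via fail)
i=29 'b': node 1→19 (via fail)

Matches: [[4,6],[5,4],[6,4],[17,0],[20,2],[20,4],[23,6],[24,4],[27,6]]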